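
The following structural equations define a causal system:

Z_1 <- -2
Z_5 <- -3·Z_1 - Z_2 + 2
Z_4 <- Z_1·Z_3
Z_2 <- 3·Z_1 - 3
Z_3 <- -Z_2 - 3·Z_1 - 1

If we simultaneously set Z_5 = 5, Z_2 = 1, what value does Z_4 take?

-8

Setting Z_5 = 5, Z_2 = 1 by intervention discards those variables' equations.
Z_3 = -Z_2 - 3·Z_1 - 1  [with Z_2=1, Z_1=-2]  = 4
Z_4 = Z_1·Z_3  [with Z_1=-2, Z_3=4]  = -8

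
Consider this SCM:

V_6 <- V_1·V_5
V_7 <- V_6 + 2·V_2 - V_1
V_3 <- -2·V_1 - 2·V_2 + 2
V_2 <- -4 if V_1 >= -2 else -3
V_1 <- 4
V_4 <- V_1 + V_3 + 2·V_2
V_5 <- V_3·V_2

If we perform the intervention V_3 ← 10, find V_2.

Under do(V_3=10), the mechanism V_3 <- -2·V_1 - 2·V_2 + 2 is discarded; V_3 is fixed at 10.
Since V_2 is not a descendant of the intervened variable, it is unaffected.
V_2 = -4 if V_1 >= -2 else -3  [with V_1=4]  = -4

-4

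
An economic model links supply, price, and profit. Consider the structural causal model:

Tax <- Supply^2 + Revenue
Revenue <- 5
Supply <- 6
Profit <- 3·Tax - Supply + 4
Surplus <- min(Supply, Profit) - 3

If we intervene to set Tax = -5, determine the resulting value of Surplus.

do(Tax=-5) replaces the equation Tax <- Supply^2 + Revenue with the constant Tax = -5.
Profit = 3·Tax - Supply + 4  [with Tax=-5, Supply=6]  = -17
Surplus = min(Supply, Profit) - 3  [with Supply=6, Profit=-17]  = -20

-20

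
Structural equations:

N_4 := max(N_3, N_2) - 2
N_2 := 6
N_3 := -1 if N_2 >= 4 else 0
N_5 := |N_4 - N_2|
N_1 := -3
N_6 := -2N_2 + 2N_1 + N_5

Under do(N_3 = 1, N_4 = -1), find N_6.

Setting N_3 = 1, N_4 = -1 by intervention discards those variables' equations.
N_5 = |N_4 - N_2|  [with N_4=-1, N_2=6]  = 7
N_6 = -2N_2 + 2N_1 + N_5  [with N_2=6, N_1=-3, N_5=7]  = -11

-11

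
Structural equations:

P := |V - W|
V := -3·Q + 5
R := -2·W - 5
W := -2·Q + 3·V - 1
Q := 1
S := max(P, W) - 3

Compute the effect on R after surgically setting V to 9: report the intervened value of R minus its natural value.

Under do(V=9), the mechanism V := -3·Q + 5 is discarded; V is fixed at 9.
W = -2·Q + 3·V - 1  [with Q=1, V=9]  = 24
R = -2·W - 5  [with W=24]  = -53
Without intervention: V = -3·Q + 5  [with Q=1]  = 2; W = -2·Q + 3·V - 1  [with Q=1, V=2]  = 3; R = -2·W - 5  [with W=3]  = -11.
Change = -53 − (-11) = -42.

-42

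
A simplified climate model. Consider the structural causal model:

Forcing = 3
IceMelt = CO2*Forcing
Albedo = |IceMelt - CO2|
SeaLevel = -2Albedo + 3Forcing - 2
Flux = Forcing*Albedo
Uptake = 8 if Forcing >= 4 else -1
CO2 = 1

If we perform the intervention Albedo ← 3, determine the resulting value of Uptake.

-1

The intervention breaks the incoming arrows to Albedo: Albedo = |IceMelt - CO2| no longer applies, and Albedo = 3.
No directed path runs from Albedo to Uptake, so Uptake keeps its natural value.
Uptake = 8 if Forcing >= 4 else -1  [with Forcing=3]  = -1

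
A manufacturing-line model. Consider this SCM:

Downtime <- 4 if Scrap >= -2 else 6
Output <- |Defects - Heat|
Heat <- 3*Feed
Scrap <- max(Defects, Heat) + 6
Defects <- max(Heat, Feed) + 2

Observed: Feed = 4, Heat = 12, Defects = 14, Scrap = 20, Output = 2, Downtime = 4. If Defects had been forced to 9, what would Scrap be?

The intervention breaks the incoming arrows to Defects: Defects <- max(Heat, Feed) + 2 no longer applies, and Defects = 9.
Heat = 3*Feed  [with Feed=4]  = 12
Scrap = max(Defects, Heat) + 6  [with Defects=9, Heat=12]  = 18

18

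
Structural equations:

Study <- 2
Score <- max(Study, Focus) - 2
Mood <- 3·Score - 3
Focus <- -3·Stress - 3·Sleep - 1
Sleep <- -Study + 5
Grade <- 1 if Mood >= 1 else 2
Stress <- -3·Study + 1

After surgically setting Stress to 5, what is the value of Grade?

The intervention breaks the incoming arrows to Stress: Stress <- -3·Study + 1 no longer applies, and Stress = 5.
Sleep = -Study + 5  [with Study=2]  = 3
Focus = -3·Stress - 3·Sleep - 1  [with Stress=5, Sleep=3]  = -25
Score = max(Study, Focus) - 2  [with Study=2, Focus=-25]  = 0
Mood = 3·Score - 3  [with Score=0]  = -3
Grade = 1 if Mood >= 1 else 2  [with Mood=-3]  = 2

2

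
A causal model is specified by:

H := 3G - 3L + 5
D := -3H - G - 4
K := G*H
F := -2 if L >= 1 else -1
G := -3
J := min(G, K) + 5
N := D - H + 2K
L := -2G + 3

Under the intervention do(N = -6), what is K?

do(N=-6) replaces the equation N := D - H + 2K with the constant N = -6.
K is not downstream of the intervention, so its value is determined by the original equations.
L = -2G + 3  [with G=-3]  = 9
H = 3G - 3L + 5  [with G=-3, L=9]  = -31
K = G*H  [with G=-3, H=-31]  = 93

93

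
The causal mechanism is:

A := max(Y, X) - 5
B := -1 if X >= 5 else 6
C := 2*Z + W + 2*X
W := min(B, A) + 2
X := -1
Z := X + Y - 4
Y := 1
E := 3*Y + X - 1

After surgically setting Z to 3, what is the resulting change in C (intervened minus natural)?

The intervention breaks the incoming arrows to Z: Z := X + Y - 4 no longer applies, and Z = 3.
B = -1 if X >= 5 else 6  [with X=-1]  = 6
A = max(Y, X) - 5  [with Y=1, X=-1]  = -4
W = min(B, A) + 2  [with B=6, A=-4]  = -2
C = 2*Z + W + 2*X  [with Z=3, W=-2, X=-1]  = 2
Without intervention: Z = X + Y - 4  [with X=-1, Y=1]  = -4; B = -1 if X >= 5 else 6  [with X=-1]  = 6; A = max(Y, X) - 5  [with Y=1, X=-1]  = -4; W = min(B, A) + 2  [with B=6, A=-4]  = -2; C = 2*Z + W + 2*X  [with Z=-4, W=-2, X=-1]  = -12.
Change = 2 − (-12) = 14.

14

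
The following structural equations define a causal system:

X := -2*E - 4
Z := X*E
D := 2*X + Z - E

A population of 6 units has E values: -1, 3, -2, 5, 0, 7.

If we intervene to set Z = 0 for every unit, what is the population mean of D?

-18

Under do(Z=0), Z's equation is replaced by Z=0 for every unit. Per-unit D: -3, -23, 2, -33, -8, -43. Mean = -18.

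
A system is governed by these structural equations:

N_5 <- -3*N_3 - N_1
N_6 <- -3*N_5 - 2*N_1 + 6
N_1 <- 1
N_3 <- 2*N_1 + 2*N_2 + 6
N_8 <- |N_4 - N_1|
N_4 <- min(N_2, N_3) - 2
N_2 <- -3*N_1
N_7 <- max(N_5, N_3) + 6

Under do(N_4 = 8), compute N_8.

do(N_4=8) replaces the equation N_4 <- min(N_2, N_3) - 2 with the constant N_4 = 8.
N_8 = |N_4 - N_1|  [with N_4=8, N_1=1]  = 7

7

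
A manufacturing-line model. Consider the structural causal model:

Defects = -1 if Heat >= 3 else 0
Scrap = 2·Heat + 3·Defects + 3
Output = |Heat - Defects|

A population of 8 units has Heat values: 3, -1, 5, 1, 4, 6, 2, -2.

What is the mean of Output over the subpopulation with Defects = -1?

E[Output|Defects=-1] averages over only the 4 units with Defects=-1 (Heat = 3, 5, 4, 6): Output = 4, 6, 5, 7, mean 5.5.

5.5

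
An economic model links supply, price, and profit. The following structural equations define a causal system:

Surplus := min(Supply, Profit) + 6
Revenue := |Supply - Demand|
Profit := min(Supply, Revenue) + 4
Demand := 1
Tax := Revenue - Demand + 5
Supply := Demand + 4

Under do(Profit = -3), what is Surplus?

The intervention breaks the incoming arrows to Profit: Profit := min(Supply, Revenue) + 4 no longer applies, and Profit = -3.
Supply = Demand + 4  [with Demand=1]  = 5
Surplus = min(Supply, Profit) + 6  [with Supply=5, Profit=-3]  = 3

3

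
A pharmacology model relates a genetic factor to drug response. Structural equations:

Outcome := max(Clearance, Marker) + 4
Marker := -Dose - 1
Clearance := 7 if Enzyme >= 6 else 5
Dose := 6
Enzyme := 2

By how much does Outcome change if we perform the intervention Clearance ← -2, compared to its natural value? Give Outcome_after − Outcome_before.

Intervening sets Clearance = -2 and removes its equation (Clearance := 7 if Enzyme >= 6 else 5).
Marker = -Dose - 1  [with Dose=6]  = -7
Outcome = max(Clearance, Marker) + 4  [with Clearance=-2, Marker=-7]  = 2
Without intervention: Marker = -Dose - 1  [with Dose=6]  = -7; Clearance = 7 if Enzyme >= 6 else 5  [with Enzyme=2]  = 5; Outcome = max(Clearance, Marker) + 4  [with Clearance=5, Marker=-7]  = 9.
Change = 2 − 9 = -7.

-7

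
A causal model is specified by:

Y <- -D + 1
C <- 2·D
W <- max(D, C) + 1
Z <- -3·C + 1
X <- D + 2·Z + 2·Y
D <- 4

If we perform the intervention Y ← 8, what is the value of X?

Under do(Y=8), the mechanism Y <- -D + 1 is discarded; Y is fixed at 8.
C = 2·D  [with D=4]  = 8
Z = -3·C + 1  [with C=8]  = -23
X = D + 2·Z + 2·Y  [with D=4, Z=-23, Y=8]  = -26

-26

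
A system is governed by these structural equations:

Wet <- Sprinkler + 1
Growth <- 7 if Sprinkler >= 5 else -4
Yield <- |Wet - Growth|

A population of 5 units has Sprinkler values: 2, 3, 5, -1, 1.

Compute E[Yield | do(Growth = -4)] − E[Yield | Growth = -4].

Under do(Growth=-4), Growth's equation is replaced by Growth=-4 for every unit. Per-unit Yield: 7, 8, 10, 4, 6. Mean = 7.
E[Yield|Growth=-4] averages over only the 4 units with Growth=-4 (Sprinkler = 2, 3, -1, 1): Yield = 7, 8, 4, 6, mean 6.25.
Difference = 7 − 6.25 = 0.75.

0.75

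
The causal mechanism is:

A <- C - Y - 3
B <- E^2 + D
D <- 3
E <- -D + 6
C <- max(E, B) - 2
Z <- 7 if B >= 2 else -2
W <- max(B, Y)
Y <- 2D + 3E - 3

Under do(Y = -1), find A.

The intervention breaks the incoming arrows to Y: Y <- 2D + 3E - 3 no longer applies, and Y = -1.
E = -D + 6  [with D=3]  = 3
B = E^2 + D  [with E=3, D=3]  = 12
C = max(E, B) - 2  [with E=3, B=12]  = 10
A = C - Y - 3  [with C=10, Y=-1]  = 8

8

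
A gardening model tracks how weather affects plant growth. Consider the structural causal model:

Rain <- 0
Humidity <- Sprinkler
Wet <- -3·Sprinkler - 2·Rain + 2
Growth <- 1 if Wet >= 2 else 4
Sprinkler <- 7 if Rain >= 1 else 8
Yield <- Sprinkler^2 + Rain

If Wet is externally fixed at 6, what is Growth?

1

The intervention breaks the incoming arrows to Wet: Wet <- -3·Sprinkler - 2·Rain + 2 no longer applies, and Wet = 6.
Growth = 1 if Wet >= 2 else 4  [with Wet=6]  = 1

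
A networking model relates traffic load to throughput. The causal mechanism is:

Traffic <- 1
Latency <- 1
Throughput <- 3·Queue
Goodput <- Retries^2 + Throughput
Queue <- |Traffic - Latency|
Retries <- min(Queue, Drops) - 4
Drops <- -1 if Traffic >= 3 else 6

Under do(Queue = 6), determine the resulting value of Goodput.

22

The intervention breaks the incoming arrows to Queue: Queue <- |Traffic - Latency| no longer applies, and Queue = 6.
Drops = -1 if Traffic >= 3 else 6  [with Traffic=1]  = 6
Retries = min(Queue, Drops) - 4  [with Queue=6, Drops=6]  = 2
Throughput = 3·Queue  [with Queue=6]  = 18
Goodput = Retries^2 + Throughput  [with Retries=2, Throughput=18]  = 22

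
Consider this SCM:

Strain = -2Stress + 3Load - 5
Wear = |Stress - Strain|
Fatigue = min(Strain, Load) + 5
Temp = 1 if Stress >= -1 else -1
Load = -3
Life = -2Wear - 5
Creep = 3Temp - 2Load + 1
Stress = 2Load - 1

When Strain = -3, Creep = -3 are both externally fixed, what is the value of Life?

-13

The joint intervention fixes Strain = -3, Creep = -3, removing each variable's own equation.
Stress = 2Load - 1  [with Load=-3]  = -7
Wear = |Stress - Strain|  [with Stress=-7, Strain=-3]  = 4
Life = -2Wear - 5  [with Wear=4]  = -13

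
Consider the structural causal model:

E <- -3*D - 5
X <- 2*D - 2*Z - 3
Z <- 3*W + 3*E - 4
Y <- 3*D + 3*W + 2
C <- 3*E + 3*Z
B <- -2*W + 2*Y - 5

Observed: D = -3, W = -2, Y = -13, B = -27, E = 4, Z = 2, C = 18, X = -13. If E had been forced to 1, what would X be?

do(E=1) replaces the equation E <- -3*D - 5 with the constant E = 1.
Z = 3*W + 3*E - 4  [with W=-2, E=1]  = -7
X = 2*D - 2*Z - 3  [with D=-3, Z=-7]  = 5

5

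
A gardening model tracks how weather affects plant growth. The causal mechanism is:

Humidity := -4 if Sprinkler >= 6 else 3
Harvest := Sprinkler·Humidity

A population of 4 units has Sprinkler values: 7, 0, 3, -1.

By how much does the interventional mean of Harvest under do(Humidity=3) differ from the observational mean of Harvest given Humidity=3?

do(Humidity=3) breaks Humidity's dependence on Sprinkler. With Humidity=3 fixed, Harvest across the units is 21, 0, 9, -3, mean 6.75.
Observing Humidity=3 restricts to units where Humidity's equation naturally yields 3: Sprinkler ∈ {0, 3, -1}. In that subpopulation Harvest = 0, 9, -3, mean 2.
Difference = 6.75 − 2 = 4.75.

4.75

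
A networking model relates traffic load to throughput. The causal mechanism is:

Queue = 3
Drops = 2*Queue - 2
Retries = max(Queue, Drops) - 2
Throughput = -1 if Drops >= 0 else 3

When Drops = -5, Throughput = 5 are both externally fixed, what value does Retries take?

The joint intervention fixes Drops = -5, Throughput = 5, removing each variable's own equation.
Retries = max(Queue, Drops) - 2  [with Queue=3, Drops=-5]  = 1

1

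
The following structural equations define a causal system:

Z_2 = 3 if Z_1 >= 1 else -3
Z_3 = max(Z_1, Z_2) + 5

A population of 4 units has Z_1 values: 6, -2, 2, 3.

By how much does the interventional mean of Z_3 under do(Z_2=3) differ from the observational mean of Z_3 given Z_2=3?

-0.25

The intervention sets Z_2=3 in all 4 units regardless of Z_1. Recomputing Z_3 per unit gives 11, 8, 8, 8; average 8.75.
Conditioning on Z_2=3 selects the 3 unit(s) with Z_1 ∈ {6, 2, 3}. Their Z_3 values: 11, 8, 8. Mean = 9.
Difference = 8.75 − 9 = -0.25.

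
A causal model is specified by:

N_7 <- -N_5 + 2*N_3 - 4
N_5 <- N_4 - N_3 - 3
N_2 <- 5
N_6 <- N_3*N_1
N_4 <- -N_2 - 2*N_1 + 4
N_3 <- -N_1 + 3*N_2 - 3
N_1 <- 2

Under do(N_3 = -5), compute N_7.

-11

The intervention breaks the incoming arrows to N_3: N_3 <- -N_1 + 3*N_2 - 3 no longer applies, and N_3 = -5.
N_4 = -N_2 - 2*N_1 + 4  [with N_2=5, N_1=2]  = -5
N_5 = N_4 - N_3 - 3  [with N_4=-5, N_3=-5]  = -3
N_7 = -N_5 + 2*N_3 - 4  [with N_5=-3, N_3=-5]  = -11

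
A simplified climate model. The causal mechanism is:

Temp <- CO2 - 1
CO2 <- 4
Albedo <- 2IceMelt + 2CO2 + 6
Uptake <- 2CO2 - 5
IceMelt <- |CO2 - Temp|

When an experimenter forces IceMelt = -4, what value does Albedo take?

6

The intervention breaks the incoming arrows to IceMelt: IceMelt <- |CO2 - Temp| no longer applies, and IceMelt = -4.
Albedo = 2IceMelt + 2CO2 + 6  [with IceMelt=-4, CO2=4]  = 6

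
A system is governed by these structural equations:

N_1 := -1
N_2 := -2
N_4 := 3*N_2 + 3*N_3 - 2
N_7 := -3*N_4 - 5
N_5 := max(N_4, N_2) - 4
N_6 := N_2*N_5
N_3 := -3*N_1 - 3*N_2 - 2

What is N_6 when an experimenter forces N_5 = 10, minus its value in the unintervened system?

The intervention breaks the incoming arrows to N_5: N_5 := max(N_4, N_2) - 4 no longer applies, and N_5 = 10.
N_6 = N_2*N_5  [with N_2=-2, N_5=10]  = -20
Without intervention: N_3 = -3*N_1 - 3*N_2 - 2  [with N_1=-1, N_2=-2]  = 7; N_4 = 3*N_2 + 3*N_3 - 2  [with N_2=-2, N_3=7]  = 13; N_5 = max(N_4, N_2) - 4  [with N_4=13, N_2=-2]  = 9; N_6 = N_2*N_5  [with N_2=-2, N_5=9]  = -18.
Change = -20 − (-18) = -2.

-2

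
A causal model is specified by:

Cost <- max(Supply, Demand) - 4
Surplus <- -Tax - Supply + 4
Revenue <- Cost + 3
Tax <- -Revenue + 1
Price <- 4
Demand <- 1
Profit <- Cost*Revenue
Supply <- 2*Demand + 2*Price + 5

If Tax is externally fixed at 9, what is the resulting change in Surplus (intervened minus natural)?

Intervening sets Tax = 9 and removes its equation (Tax <- -Revenue + 1).
Supply = 2*Demand + 2*Price + 5  [with Demand=1, Price=4]  = 15
Surplus = -Tax - Supply + 4  [with Tax=9, Supply=15]  = -20
Without intervention: Supply = 2*Demand + 2*Price + 5  [with Demand=1, Price=4]  = 15; Cost = max(Supply, Demand) - 4  [with Supply=15, Demand=1]  = 11; Revenue = Cost + 3  [with Cost=11]  = 14; Tax = -Revenue + 1  [with Revenue=14]  = -13; Surplus = -Tax - Supply + 4  [with Tax=-13, Supply=15]  = 2.
Change = -20 − 2 = -22.

-22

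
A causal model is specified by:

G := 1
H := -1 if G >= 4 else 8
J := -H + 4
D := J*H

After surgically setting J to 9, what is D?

72

The intervention breaks the incoming arrows to J: J := -H + 4 no longer applies, and J = 9.
H = -1 if G >= 4 else 8  [with G=1]  = 8
D = J*H  [with J=9, H=8]  = 72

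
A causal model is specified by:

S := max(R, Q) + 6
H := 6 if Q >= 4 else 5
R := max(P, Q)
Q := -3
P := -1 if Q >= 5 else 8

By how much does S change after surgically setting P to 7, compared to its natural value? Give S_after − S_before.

-1

Under do(P=7), the mechanism P := -1 if Q >= 5 else 8 is discarded; P is fixed at 7.
R = max(P, Q)  [with P=7, Q=-3]  = 7
S = max(R, Q) + 6  [with R=7, Q=-3]  = 13
Without intervention: P = -1 if Q >= 5 else 8  [with Q=-3]  = 8; R = max(P, Q)  [with P=8, Q=-3]  = 8; S = max(R, Q) + 6  [with R=8, Q=-3]  = 14.
Change = 13 − 14 = -1.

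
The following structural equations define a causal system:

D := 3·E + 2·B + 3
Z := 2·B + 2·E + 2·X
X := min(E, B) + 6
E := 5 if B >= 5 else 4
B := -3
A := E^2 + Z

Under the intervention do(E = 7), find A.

do(E=7) replaces the equation E := 5 if B >= 5 else 4 with the constant E = 7.
X = min(E, B) + 6  [with E=7, B=-3]  = 3
Z = 2·B + 2·E + 2·X  [with B=-3, E=7, X=3]  = 14
A = E^2 + Z  [with E=7, Z=14]  = 63

63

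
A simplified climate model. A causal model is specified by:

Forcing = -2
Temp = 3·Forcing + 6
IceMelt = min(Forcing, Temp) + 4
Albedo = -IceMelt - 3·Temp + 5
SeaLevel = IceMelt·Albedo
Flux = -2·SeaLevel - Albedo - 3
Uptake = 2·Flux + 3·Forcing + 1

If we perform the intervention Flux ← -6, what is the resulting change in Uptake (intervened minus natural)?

24

Intervening sets Flux = -6 and removes its equation (Flux = -2·SeaLevel - Albedo - 3).
Uptake = 2·Flux + 3·Forcing + 1  [with Flux=-6, Forcing=-2]  = -17
Without intervention: Temp = 3·Forcing + 6  [with Forcing=-2]  = 0; IceMelt = min(Forcing, Temp) + 4  [with Forcing=-2, Temp=0]  = 2; Albedo = -IceMelt - 3·Temp + 5  [with IceMelt=2, Temp=0]  = 3; SeaLevel = IceMelt·Albedo  [with IceMelt=2, Albedo=3]  = 6; Flux = -2·SeaLevel - Albedo - 3  [with SeaLevel=6, Albedo=3]  = -18; Uptake = 2·Flux + 3·Forcing + 1  [with Flux=-18, Forcing=-2]  = -41.
Change = -17 − (-41) = 24.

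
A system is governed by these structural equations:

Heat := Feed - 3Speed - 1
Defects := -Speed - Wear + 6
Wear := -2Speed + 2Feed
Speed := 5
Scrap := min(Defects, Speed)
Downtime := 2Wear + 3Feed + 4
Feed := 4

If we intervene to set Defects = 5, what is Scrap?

5

The intervention breaks the incoming arrows to Defects: Defects := -Speed - Wear + 6 no longer applies, and Defects = 5.
Scrap = min(Defects, Speed)  [with Defects=5, Speed=5]  = 5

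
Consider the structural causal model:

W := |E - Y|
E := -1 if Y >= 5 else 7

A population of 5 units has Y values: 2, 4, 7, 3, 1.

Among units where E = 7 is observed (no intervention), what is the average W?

4.5

E[W|E=7] averages over only the 4 units with E=7 (Y = 2, 4, 3, 1): W = 5, 3, 4, 6, mean 4.5.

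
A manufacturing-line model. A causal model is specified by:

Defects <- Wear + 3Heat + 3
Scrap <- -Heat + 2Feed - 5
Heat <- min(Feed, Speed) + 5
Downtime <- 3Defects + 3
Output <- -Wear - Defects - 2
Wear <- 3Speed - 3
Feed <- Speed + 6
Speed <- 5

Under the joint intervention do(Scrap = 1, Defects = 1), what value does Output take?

Setting Scrap = 1, Defects = 1 by intervention discards those variables' equations.
Wear = 3Speed - 3  [with Speed=5]  = 12
Output = -Wear - Defects - 2  [with Wear=12, Defects=1]  = -15

-15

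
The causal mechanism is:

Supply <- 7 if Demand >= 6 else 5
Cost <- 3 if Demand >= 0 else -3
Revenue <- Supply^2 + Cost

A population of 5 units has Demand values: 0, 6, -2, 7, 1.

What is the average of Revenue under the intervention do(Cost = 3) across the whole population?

37.6

The intervention sets Cost=3 in all 5 units regardless of Demand. Recomputing Revenue per unit gives 28, 52, 28, 52, 28; average 37.6.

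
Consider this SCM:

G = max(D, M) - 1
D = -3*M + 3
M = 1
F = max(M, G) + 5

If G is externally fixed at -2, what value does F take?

The intervention breaks the incoming arrows to G: G = max(D, M) - 1 no longer applies, and G = -2.
F = max(M, G) + 5  [with M=1, G=-2]  = 6

6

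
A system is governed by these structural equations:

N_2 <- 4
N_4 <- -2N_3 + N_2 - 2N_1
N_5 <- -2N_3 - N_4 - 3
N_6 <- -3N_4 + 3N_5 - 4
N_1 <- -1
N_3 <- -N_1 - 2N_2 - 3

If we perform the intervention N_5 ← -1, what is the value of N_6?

The intervention breaks the incoming arrows to N_5: N_5 <- -2N_3 - N_4 - 3 no longer applies, and N_5 = -1.
N_3 = -N_1 - 2N_2 - 3  [with N_1=-1, N_2=4]  = -10
N_4 = -2N_3 + N_2 - 2N_1  [with N_3=-10, N_2=4, N_1=-1]  = 26
N_6 = -3N_4 + 3N_5 - 4  [with N_4=26, N_5=-1]  = -85

-85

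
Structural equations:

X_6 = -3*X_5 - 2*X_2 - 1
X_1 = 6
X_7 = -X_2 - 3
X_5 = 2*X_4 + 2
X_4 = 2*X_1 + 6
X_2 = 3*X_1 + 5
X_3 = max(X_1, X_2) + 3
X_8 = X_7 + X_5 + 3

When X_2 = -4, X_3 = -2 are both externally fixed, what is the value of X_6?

-107

Under do(X_2 = -4, X_3 = -2), each intervened variable's structural equation is replaced by its fixed value.
X_4 = 2*X_1 + 6  [with X_1=6]  = 18
X_5 = 2*X_4 + 2  [with X_4=18]  = 38
X_6 = -3*X_5 - 2*X_2 - 1  [with X_5=38, X_2=-4]  = -107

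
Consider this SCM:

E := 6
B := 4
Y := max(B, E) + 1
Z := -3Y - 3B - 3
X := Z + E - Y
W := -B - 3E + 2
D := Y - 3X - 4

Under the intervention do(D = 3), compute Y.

Intervening sets D = 3 and removes its equation (D := Y - 3X - 4).
Y is not downstream of the intervention, so its value is determined by the original equations.
Y = max(B, E) + 1  [with B=4, E=6]  = 7

7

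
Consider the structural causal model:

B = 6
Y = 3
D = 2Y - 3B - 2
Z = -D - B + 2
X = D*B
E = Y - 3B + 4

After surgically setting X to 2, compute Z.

10

The intervention breaks the incoming arrows to X: X = D*B no longer applies, and X = 2.
Since Z is not a descendant of the intervened variable, it is unaffected.
D = 2Y - 3B - 2  [with Y=3, B=6]  = -14
Z = -D - B + 2  [with D=-14, B=6]  = 10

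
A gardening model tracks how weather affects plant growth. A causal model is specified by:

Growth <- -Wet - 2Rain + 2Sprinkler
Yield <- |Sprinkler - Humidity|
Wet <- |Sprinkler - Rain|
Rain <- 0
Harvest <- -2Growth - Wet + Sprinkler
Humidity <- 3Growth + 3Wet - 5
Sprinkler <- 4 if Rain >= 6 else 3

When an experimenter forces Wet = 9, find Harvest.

The intervention breaks the incoming arrows to Wet: Wet <- |Sprinkler - Rain| no longer applies, and Wet = 9.
Sprinkler = 4 if Rain >= 6 else 3  [with Rain=0]  = 3
Growth = -Wet - 2Rain + 2Sprinkler  [with Wet=9, Rain=0, Sprinkler=3]  = -3
Harvest = -2Growth - Wet + Sprinkler  [with Growth=-3, Wet=9, Sprinkler=3]  = 0

0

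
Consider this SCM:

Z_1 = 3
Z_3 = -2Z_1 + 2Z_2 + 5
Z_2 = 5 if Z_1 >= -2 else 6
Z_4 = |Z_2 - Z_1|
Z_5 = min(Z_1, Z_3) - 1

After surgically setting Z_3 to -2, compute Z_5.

-3

do(Z_3=-2) replaces the equation Z_3 = -2Z_1 + 2Z_2 + 5 with the constant Z_3 = -2.
Z_5 = min(Z_1, Z_3) - 1  [with Z_1=3, Z_3=-2]  = -3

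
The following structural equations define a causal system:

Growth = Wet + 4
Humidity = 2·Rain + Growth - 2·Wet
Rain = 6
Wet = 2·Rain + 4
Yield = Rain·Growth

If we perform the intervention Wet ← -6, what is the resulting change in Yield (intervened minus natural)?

-132

do(Wet=-6) replaces the equation Wet = 2·Rain + 4 with the constant Wet = -6.
Growth = Wet + 4  [with Wet=-6]  = -2
Yield = Rain·Growth  [with Rain=6, Growth=-2]  = -12
Without intervention: Wet = 2·Rain + 4  [with Rain=6]  = 16; Growth = Wet + 4  [with Wet=16]  = 20; Yield = Rain·Growth  [with Rain=6, Growth=20]  = 120.
Change = -12 − 120 = -132.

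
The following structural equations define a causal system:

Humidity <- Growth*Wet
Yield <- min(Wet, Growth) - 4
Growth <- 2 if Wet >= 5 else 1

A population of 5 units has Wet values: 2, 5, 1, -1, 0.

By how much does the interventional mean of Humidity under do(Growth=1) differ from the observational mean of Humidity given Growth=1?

do(Growth=1) breaks Growth's dependence on Wet. With Growth=1 fixed, Humidity across the units is 2, 5, 1, -1, 0, mean 1.4.
Observing Growth=1 restricts to units where Growth's equation naturally yields 1: Wet ∈ {2, 1, -1, 0}. In that subpopulation Humidity = 2, 1, -1, 0, mean 0.5.
Difference = 1.4 − 0.5 = 0.9.

0.9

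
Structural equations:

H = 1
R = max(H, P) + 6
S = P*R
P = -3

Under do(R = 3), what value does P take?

Under do(R=3), the mechanism R = max(H, P) + 6 is discarded; R is fixed at 3.
Since P is not a descendant of the intervened variable, it is unaffected.

-3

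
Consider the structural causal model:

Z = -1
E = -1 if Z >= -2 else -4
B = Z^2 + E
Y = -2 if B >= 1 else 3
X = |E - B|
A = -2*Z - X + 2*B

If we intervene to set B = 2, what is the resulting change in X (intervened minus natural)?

do(B=2) replaces the equation B = Z^2 + E with the constant B = 2.
E = -1 if Z >= -2 else -4  [with Z=-1]  = -1
X = |E - B|  [with E=-1, B=2]  = 3
Without intervention: E = -1 if Z >= -2 else -4  [with Z=-1]  = -1; B = Z^2 + E  [with Z=-1, E=-1]  = 0; X = |E - B|  [with E=-1, B=0]  = 1.
Change = 3 − 1 = 2.

2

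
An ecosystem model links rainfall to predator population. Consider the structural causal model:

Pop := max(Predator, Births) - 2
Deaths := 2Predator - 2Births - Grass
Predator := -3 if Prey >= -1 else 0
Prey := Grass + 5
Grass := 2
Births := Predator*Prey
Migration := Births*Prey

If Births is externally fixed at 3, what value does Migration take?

Under do(Births=3), the mechanism Births := Predator*Prey is discarded; Births is fixed at 3.
Prey = Grass + 5  [with Grass=2]  = 7
Migration = Births*Prey  [with Births=3, Prey=7]  = 21

21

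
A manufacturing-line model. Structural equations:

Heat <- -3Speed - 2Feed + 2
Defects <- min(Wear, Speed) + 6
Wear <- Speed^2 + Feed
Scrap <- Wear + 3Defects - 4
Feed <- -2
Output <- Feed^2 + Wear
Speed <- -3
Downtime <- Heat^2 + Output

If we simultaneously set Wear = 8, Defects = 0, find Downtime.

The joint intervention fixes Wear = 8, Defects = 0, removing each variable's own equation.
Heat = -3Speed - 2Feed + 2  [with Speed=-3, Feed=-2]  = 15
Output = Feed^2 + Wear  [with Feed=-2, Wear=8]  = 12
Downtime = Heat^2 + Output  [with Heat=15, Output=12]  = 237

237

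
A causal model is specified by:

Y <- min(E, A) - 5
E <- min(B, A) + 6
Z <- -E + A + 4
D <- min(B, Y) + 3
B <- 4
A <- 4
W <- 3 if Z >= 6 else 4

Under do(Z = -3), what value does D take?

do(Z=-3) replaces the equation Z <- -E + A + 4 with the constant Z = -3.
Since D is not a descendant of the intervened variable, it is unaffected.
E = min(B, A) + 6  [with B=4, A=4]  = 10
Y = min(E, A) - 5  [with E=10, A=4]  = -1
D = min(B, Y) + 3  [with B=4, Y=-1]  = 2

2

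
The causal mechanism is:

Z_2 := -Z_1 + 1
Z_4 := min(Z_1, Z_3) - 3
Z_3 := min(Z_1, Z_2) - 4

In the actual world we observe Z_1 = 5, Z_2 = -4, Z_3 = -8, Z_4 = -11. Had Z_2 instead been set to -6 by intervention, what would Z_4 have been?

Under do(Z_2=-6), the mechanism Z_2 := -Z_1 + 1 is discarded; Z_2 is fixed at -6.
Z_3 = min(Z_1, Z_2) - 4  [with Z_1=5, Z_2=-6]  = -10
Z_4 = min(Z_1, Z_3) - 3  [with Z_1=5, Z_3=-10]  = -13

-13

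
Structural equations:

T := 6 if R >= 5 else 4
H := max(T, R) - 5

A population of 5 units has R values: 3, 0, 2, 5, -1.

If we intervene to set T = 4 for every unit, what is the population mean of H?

Under do(T=4), T's equation is replaced by T=4 for every unit. Per-unit H: -1, -1, -1, 0, -1. Mean = -0.8.

-0.8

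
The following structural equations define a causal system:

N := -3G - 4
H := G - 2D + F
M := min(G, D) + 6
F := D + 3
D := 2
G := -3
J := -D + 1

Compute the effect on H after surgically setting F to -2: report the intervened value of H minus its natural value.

The intervention breaks the incoming arrows to F: F := D + 3 no longer applies, and F = -2.
H = G - 2D + F  [with G=-3, D=2, F=-2]  = -9
Without intervention: F = D + 3  [with D=2]  = 5; H = G - 2D + F  [with G=-3, D=2, F=5]  = -2.
Change = -9 − (-2) = -7.

-7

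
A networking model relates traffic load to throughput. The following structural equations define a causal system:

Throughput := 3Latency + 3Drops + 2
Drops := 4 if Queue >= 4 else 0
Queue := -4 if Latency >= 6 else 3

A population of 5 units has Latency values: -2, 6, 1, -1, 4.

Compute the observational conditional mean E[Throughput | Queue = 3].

E[Throughput|Queue=3] averages over only the 4 units with Queue=3 (Latency = -2, 1, -1, 4): Throughput = -4, 5, -1, 14, mean 3.5.

3.5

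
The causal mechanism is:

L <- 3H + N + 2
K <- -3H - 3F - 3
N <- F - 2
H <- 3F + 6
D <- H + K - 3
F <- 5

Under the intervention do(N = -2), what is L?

63

The intervention breaks the incoming arrows to N: N <- F - 2 no longer applies, and N = -2.
H = 3F + 6  [with F=5]  = 21
L = 3H + N + 2  [with H=21, N=-2]  = 63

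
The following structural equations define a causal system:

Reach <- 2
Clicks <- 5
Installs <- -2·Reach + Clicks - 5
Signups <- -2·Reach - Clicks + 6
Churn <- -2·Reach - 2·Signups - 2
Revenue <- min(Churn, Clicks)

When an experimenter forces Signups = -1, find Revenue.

Under do(Signups=-1), the mechanism Signups <- -2·Reach - Clicks + 6 is discarded; Signups is fixed at -1.
Churn = -2·Reach - 2·Signups - 2  [with Reach=2, Signups=-1]  = -4
Revenue = min(Churn, Clicks)  [with Churn=-4, Clicks=5]  = -4

-4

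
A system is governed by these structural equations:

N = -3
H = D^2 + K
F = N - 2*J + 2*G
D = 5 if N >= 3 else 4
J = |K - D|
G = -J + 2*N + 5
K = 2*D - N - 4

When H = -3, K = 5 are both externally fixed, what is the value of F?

-9

Under do(H = -3, K = 5), each intervened variable's structural equation is replaced by its fixed value.
D = 5 if N >= 3 else 4  [with N=-3]  = 4
J = |K - D|  [with K=5, D=4]  = 1
G = -J + 2*N + 5  [with J=1, N=-3]  = -2
F = N - 2*J + 2*G  [with N=-3, J=1, G=-2]  = -9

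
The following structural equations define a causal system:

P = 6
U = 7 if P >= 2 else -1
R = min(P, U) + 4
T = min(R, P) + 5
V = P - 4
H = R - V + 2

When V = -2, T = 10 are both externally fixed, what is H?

14

Setting V = -2, T = 10 by intervention discards those variables' equations.
U = 7 if P >= 2 else -1  [with P=6]  = 7
R = min(P, U) + 4  [with P=6, U=7]  = 10
H = R - V + 2  [with R=10, V=-2]  = 14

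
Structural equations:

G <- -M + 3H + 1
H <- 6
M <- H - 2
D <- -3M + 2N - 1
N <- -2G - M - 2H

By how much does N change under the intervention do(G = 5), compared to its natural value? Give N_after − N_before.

The intervention breaks the incoming arrows to G: G <- -M + 3H + 1 no longer applies, and G = 5.
M = H - 2  [with H=6]  = 4
N = -2G - M - 2H  [with G=5, M=4, H=6]  = -26
Without intervention: M = H - 2  [with H=6]  = 4; G = -M + 3H + 1  [with M=4, H=6]  = 15; N = -2G - M - 2H  [with G=15, M=4, H=6]  = -46.
Change = -26 − (-46) = 20.

20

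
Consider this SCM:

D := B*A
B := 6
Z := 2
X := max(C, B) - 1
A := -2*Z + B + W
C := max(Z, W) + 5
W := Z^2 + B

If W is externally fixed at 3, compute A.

5

do(W=3) replaces the equation W := Z^2 + B with the constant W = 3.
A = -2*Z + B + W  [with Z=2, B=6, W=3]  = 5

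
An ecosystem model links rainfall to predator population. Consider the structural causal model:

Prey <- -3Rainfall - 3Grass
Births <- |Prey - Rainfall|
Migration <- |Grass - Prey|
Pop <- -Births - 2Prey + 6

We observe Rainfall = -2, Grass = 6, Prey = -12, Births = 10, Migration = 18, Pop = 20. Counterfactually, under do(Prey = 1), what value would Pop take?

1

The intervention breaks the incoming arrows to Prey: Prey <- -3Rainfall - 3Grass no longer applies, and Prey = 1.
Births = |Prey - Rainfall|  [with Prey=1, Rainfall=-2]  = 3
Pop = -Births - 2Prey + 6  [with Births=3, Prey=1]  = 1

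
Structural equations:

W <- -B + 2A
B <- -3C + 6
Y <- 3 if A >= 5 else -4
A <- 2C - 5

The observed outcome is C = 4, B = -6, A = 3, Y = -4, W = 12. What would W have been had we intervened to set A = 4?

14

do(A=4) replaces the equation A <- 2C - 5 with the constant A = 4.
B = -3C + 6  [with C=4]  = -6
W = -B + 2A  [with B=-6, A=4]  = 14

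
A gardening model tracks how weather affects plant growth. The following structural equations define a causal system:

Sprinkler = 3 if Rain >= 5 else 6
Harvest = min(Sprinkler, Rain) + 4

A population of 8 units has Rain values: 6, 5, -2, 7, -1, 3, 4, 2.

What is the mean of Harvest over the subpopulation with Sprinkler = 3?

7

Conditioning on Sprinkler=3 selects the 3 unit(s) with Rain ∈ {6, 5, 7}. Their Harvest values: 7, 7, 7. Mean = 7.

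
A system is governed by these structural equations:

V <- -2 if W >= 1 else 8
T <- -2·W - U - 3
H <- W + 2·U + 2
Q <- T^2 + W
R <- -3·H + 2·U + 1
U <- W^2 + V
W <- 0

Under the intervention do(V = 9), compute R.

Under do(V=9), the mechanism V <- -2 if W >= 1 else 8 is discarded; V is fixed at 9.
U = W^2 + V  [with W=0, V=9]  = 9
H = W + 2·U + 2  [with W=0, U=9]  = 20
R = -3·H + 2·U + 1  [with H=20, U=9]  = -41

-41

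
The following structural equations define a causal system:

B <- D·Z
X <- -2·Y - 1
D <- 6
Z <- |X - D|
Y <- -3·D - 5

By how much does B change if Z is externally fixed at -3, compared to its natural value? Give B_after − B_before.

-252

Intervening sets Z = -3 and removes its equation (Z <- |X - D|).
B = D·Z  [with D=6, Z=-3]  = -18
Without intervention: Y = -3·D - 5  [with D=6]  = -23; X = -2·Y - 1  [with Y=-23]  = 45; Z = |X - D|  [with X=45, D=6]  = 39; B = D·Z  [with D=6, Z=39]  = 234.
Change = -18 − 234 = -252.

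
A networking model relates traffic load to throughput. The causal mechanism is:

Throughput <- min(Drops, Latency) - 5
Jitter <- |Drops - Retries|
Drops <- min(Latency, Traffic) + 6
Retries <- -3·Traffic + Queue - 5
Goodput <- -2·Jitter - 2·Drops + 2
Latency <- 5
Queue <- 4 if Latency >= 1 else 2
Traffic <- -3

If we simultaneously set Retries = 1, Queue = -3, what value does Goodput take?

Under do(Retries = 1, Queue = -3), each intervened variable's structural equation is replaced by its fixed value.
Drops = min(Latency, Traffic) + 6  [with Latency=5, Traffic=-3]  = 3
Jitter = |Drops - Retries|  [with Drops=3, Retries=1]  = 2
Goodput = -2·Jitter - 2·Drops + 2  [with Jitter=2, Drops=3]  = -8

-8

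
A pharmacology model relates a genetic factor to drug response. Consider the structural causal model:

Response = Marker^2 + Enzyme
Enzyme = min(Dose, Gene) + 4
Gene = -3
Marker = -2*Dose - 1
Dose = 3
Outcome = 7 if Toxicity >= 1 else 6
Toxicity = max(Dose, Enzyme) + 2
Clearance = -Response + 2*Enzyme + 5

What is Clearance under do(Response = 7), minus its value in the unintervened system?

Under do(Response=7), the mechanism Response = Marker^2 + Enzyme is discarded; Response is fixed at 7.
Enzyme = min(Dose, Gene) + 4  [with Dose=3, Gene=-3]  = 1
Clearance = -Response + 2*Enzyme + 5  [with Response=7, Enzyme=1]  = 0
Without intervention: Enzyme = min(Dose, Gene) + 4  [with Dose=3, Gene=-3]  = 1; Marker = -2*Dose - 1  [with Dose=3]  = -7; Response = Marker^2 + Enzyme  [with Marker=-7, Enzyme=1]  = 50; Clearance = -Response + 2*Enzyme + 5  [with Response=50, Enzyme=1]  = -43.
Change = 0 − (-43) = 43.

43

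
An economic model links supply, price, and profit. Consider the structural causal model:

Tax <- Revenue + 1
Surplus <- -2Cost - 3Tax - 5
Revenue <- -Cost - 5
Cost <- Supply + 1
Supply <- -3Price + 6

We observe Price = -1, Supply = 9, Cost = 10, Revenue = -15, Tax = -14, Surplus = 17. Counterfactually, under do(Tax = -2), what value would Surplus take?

-19

The intervention breaks the incoming arrows to Tax: Tax <- Revenue + 1 no longer applies, and Tax = -2.
Supply = -3Price + 6  [with Price=-1]  = 9
Cost = Supply + 1  [with Supply=9]  = 10
Surplus = -2Cost - 3Tax - 5  [with Cost=10, Tax=-2]  = -19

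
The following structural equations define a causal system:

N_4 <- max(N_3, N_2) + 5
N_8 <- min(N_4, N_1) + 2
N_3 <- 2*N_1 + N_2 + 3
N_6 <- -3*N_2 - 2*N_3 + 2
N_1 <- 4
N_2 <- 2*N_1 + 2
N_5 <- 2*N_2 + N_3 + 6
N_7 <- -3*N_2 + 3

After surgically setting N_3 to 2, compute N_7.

-27

The intervention breaks the incoming arrows to N_3: N_3 <- 2*N_1 + N_2 + 3 no longer applies, and N_3 = 2.
N_7 is not downstream of the intervention, so its value is determined by the original equations.
N_2 = 2*N_1 + 2  [with N_1=4]  = 10
N_7 = -3*N_2 + 3  [with N_2=10]  = -27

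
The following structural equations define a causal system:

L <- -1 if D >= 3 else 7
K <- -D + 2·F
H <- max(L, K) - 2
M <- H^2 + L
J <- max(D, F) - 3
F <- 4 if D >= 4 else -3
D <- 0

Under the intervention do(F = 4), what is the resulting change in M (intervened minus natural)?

11

Under do(F=4), the mechanism F <- 4 if D >= 4 else -3 is discarded; F is fixed at 4.
K = -D + 2·F  [with D=0, F=4]  = 8
L = -1 if D >= 3 else 7  [with D=0]  = 7
H = max(L, K) - 2  [with L=7, K=8]  = 6
M = H^2 + L  [with H=6, L=7]  = 43
Without intervention: F = 4 if D >= 4 else -3  [with D=0]  = -3; K = -D + 2·F  [with D=0, F=-3]  = -6; L = -1 if D >= 3 else 7  [with D=0]  = 7; H = max(L, K) - 2  [with L=7, K=-6]  = 5; M = H^2 + L  [with H=5, L=7]  = 32.
Change = 43 − 32 = 11.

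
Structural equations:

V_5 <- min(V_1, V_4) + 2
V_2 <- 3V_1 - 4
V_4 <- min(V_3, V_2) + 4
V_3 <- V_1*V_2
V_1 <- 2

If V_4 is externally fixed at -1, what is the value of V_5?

1

Intervening sets V_4 = -1 and removes its equation (V_4 <- min(V_3, V_2) + 4).
V_5 = min(V_1, V_4) + 2  [with V_1=2, V_4=-1]  = 1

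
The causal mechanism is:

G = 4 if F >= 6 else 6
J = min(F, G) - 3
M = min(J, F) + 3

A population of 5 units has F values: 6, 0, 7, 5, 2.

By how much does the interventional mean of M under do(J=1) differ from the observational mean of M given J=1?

The intervention sets J=1 in all 5 units regardless of F. Recomputing M per unit gives 4, 3, 4, 4, 4; average 3.8.
Observing J=1 restricts to units where J's equation naturally yields 1: F ∈ {6, 7}. In that subpopulation M = 4, 4, mean 4.
Difference = 3.8 − 4 = -0.2.

-0.2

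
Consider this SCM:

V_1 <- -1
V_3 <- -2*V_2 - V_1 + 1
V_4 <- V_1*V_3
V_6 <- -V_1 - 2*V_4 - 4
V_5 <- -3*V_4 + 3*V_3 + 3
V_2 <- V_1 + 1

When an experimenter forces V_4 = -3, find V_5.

18

Intervening sets V_4 = -3 and removes its equation (V_4 <- V_1*V_3).
V_2 = V_1 + 1  [with V_1=-1]  = 0
V_3 = -2*V_2 - V_1 + 1  [with V_2=0, V_1=-1]  = 2
V_5 = -3*V_4 + 3*V_3 + 3  [with V_4=-3, V_3=2]  = 18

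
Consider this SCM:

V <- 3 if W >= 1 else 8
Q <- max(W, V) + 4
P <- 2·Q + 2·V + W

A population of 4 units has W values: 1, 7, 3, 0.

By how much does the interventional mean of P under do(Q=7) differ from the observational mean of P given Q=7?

do(Q=7) breaks Q's dependence on W. With Q=7 fixed, P across the units is 21, 27, 23, 30, mean 25.25.
E[P|Q=7] averages over only the 2 units with Q=7 (W = 1, 3): P = 21, 23, mean 22.
Difference = 25.25 − 22 = 3.25.

3.25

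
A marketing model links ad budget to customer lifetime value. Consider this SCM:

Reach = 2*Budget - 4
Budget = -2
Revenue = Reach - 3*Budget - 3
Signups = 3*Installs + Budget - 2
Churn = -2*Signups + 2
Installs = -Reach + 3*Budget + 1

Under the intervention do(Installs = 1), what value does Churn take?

4

do(Installs=1) replaces the equation Installs = -Reach + 3*Budget + 1 with the constant Installs = 1.
Signups = 3*Installs + Budget - 2  [with Installs=1, Budget=-2]  = -1
Churn = -2*Signups + 2  [with Signups=-1]  = 4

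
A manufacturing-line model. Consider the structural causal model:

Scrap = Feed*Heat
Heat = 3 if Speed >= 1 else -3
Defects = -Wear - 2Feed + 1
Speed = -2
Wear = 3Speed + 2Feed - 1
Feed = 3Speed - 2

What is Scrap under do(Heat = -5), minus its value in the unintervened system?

16

The intervention breaks the incoming arrows to Heat: Heat = 3 if Speed >= 1 else -3 no longer applies, and Heat = -5.
Feed = 3Speed - 2  [with Speed=-2]  = -8
Scrap = Feed*Heat  [with Feed=-8, Heat=-5]  = 40
Without intervention: Feed = 3Speed - 2  [with Speed=-2]  = -8; Heat = 3 if Speed >= 1 else -3  [with Speed=-2]  = -3; Scrap = Feed*Heat  [with Feed=-8, Heat=-3]  = 24.
Change = 40 − 24 = 16.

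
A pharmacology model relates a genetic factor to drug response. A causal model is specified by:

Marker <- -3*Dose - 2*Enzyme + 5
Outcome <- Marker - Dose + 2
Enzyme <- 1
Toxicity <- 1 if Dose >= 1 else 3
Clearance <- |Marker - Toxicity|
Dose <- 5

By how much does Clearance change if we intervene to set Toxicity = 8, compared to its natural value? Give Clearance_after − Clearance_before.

Intervening sets Toxicity = 8 and removes its equation (Toxicity <- 1 if Dose >= 1 else 3).
Marker = -3*Dose - 2*Enzyme + 5  [with Dose=5, Enzyme=1]  = -12
Clearance = |Marker - Toxicity|  [with Marker=-12, Toxicity=8]  = 20
Without intervention: Marker = -3*Dose - 2*Enzyme + 5  [with Dose=5, Enzyme=1]  = -12; Toxicity = 1 if Dose >= 1 else 3  [with Dose=5]  = 1; Clearance = |Marker - Toxicity|  [with Marker=-12, Toxicity=1]  = 13.
Change = 20 − 13 = 7.

7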